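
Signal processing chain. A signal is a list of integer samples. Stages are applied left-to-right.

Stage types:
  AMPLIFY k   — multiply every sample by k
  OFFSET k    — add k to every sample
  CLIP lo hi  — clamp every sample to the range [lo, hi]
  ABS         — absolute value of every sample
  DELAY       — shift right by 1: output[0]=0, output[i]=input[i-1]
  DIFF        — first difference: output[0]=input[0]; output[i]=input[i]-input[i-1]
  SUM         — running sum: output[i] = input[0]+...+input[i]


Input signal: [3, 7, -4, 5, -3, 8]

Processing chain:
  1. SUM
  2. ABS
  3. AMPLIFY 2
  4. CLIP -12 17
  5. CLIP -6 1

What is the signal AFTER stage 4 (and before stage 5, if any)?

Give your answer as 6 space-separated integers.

Input: [3, 7, -4, 5, -3, 8]
Stage 1 (SUM): sum[0..0]=3, sum[0..1]=10, sum[0..2]=6, sum[0..3]=11, sum[0..4]=8, sum[0..5]=16 -> [3, 10, 6, 11, 8, 16]
Stage 2 (ABS): |3|=3, |10|=10, |6|=6, |11|=11, |8|=8, |16|=16 -> [3, 10, 6, 11, 8, 16]
Stage 3 (AMPLIFY 2): 3*2=6, 10*2=20, 6*2=12, 11*2=22, 8*2=16, 16*2=32 -> [6, 20, 12, 22, 16, 32]
Stage 4 (CLIP -12 17): clip(6,-12,17)=6, clip(20,-12,17)=17, clip(12,-12,17)=12, clip(22,-12,17)=17, clip(16,-12,17)=16, clip(32,-12,17)=17 -> [6, 17, 12, 17, 16, 17]

Answer: 6 17 12 17 16 17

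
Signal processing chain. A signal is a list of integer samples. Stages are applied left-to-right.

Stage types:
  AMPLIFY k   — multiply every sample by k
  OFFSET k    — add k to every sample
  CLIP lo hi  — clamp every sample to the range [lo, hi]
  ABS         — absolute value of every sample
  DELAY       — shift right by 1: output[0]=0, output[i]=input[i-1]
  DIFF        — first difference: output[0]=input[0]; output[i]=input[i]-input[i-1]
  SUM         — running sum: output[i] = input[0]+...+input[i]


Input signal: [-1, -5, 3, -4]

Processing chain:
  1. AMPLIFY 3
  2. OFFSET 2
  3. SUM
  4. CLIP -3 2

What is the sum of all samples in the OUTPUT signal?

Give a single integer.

Answer: -10

Derivation:
Input: [-1, -5, 3, -4]
Stage 1 (AMPLIFY 3): -1*3=-3, -5*3=-15, 3*3=9, -4*3=-12 -> [-3, -15, 9, -12]
Stage 2 (OFFSET 2): -3+2=-1, -15+2=-13, 9+2=11, -12+2=-10 -> [-1, -13, 11, -10]
Stage 3 (SUM): sum[0..0]=-1, sum[0..1]=-14, sum[0..2]=-3, sum[0..3]=-13 -> [-1, -14, -3, -13]
Stage 4 (CLIP -3 2): clip(-1,-3,2)=-1, clip(-14,-3,2)=-3, clip(-3,-3,2)=-3, clip(-13,-3,2)=-3 -> [-1, -3, -3, -3]
Output sum: -10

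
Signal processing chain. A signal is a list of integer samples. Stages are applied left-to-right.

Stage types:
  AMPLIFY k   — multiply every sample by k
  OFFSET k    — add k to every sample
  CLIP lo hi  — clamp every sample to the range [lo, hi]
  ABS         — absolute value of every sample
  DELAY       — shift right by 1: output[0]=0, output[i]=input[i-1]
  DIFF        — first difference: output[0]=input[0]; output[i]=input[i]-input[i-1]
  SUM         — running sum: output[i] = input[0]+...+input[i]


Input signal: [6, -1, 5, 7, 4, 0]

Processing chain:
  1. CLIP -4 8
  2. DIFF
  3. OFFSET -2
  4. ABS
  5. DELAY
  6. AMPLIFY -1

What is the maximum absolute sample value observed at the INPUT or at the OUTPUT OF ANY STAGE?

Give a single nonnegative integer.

Answer: 9

Derivation:
Input: [6, -1, 5, 7, 4, 0] (max |s|=7)
Stage 1 (CLIP -4 8): clip(6,-4,8)=6, clip(-1,-4,8)=-1, clip(5,-4,8)=5, clip(7,-4,8)=7, clip(4,-4,8)=4, clip(0,-4,8)=0 -> [6, -1, 5, 7, 4, 0] (max |s|=7)
Stage 2 (DIFF): s[0]=6, -1-6=-7, 5--1=6, 7-5=2, 4-7=-3, 0-4=-4 -> [6, -7, 6, 2, -3, -4] (max |s|=7)
Stage 3 (OFFSET -2): 6+-2=4, -7+-2=-9, 6+-2=4, 2+-2=0, -3+-2=-5, -4+-2=-6 -> [4, -9, 4, 0, -5, -6] (max |s|=9)
Stage 4 (ABS): |4|=4, |-9|=9, |4|=4, |0|=0, |-5|=5, |-6|=6 -> [4, 9, 4, 0, 5, 6] (max |s|=9)
Stage 5 (DELAY): [0, 4, 9, 4, 0, 5] = [0, 4, 9, 4, 0, 5] -> [0, 4, 9, 4, 0, 5] (max |s|=9)
Stage 6 (AMPLIFY -1): 0*-1=0, 4*-1=-4, 9*-1=-9, 4*-1=-4, 0*-1=0, 5*-1=-5 -> [0, -4, -9, -4, 0, -5] (max |s|=9)
Overall max amplitude: 9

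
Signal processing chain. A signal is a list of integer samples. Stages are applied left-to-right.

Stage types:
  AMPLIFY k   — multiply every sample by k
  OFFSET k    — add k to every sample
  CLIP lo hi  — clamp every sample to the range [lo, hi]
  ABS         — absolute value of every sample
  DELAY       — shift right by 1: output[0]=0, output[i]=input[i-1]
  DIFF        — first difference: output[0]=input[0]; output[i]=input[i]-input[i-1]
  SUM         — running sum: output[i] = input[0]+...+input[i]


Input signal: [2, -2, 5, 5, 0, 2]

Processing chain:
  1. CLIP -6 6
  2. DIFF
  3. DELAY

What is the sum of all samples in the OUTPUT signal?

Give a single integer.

Input: [2, -2, 5, 5, 0, 2]
Stage 1 (CLIP -6 6): clip(2,-6,6)=2, clip(-2,-6,6)=-2, clip(5,-6,6)=5, clip(5,-6,6)=5, clip(0,-6,6)=0, clip(2,-6,6)=2 -> [2, -2, 5, 5, 0, 2]
Stage 2 (DIFF): s[0]=2, -2-2=-4, 5--2=7, 5-5=0, 0-5=-5, 2-0=2 -> [2, -4, 7, 0, -5, 2]
Stage 3 (DELAY): [0, 2, -4, 7, 0, -5] = [0, 2, -4, 7, 0, -5] -> [0, 2, -4, 7, 0, -5]
Output sum: 0

Answer: 0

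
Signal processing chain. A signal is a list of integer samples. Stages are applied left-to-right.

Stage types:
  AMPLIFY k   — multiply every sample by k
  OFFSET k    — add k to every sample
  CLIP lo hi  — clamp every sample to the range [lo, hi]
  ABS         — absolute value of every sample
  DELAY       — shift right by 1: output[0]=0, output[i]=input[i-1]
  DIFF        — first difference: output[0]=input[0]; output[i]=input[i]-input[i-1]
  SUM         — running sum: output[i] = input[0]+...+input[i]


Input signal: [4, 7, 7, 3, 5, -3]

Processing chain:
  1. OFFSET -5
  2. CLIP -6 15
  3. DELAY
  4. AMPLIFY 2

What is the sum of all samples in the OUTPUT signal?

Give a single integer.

Input: [4, 7, 7, 3, 5, -3]
Stage 1 (OFFSET -5): 4+-5=-1, 7+-5=2, 7+-5=2, 3+-5=-2, 5+-5=0, -3+-5=-8 -> [-1, 2, 2, -2, 0, -8]
Stage 2 (CLIP -6 15): clip(-1,-6,15)=-1, clip(2,-6,15)=2, clip(2,-6,15)=2, clip(-2,-6,15)=-2, clip(0,-6,15)=0, clip(-8,-6,15)=-6 -> [-1, 2, 2, -2, 0, -6]
Stage 3 (DELAY): [0, -1, 2, 2, -2, 0] = [0, -1, 2, 2, -2, 0] -> [0, -1, 2, 2, -2, 0]
Stage 4 (AMPLIFY 2): 0*2=0, -1*2=-2, 2*2=4, 2*2=4, -2*2=-4, 0*2=0 -> [0, -2, 4, 4, -4, 0]
Output sum: 2

Answer: 2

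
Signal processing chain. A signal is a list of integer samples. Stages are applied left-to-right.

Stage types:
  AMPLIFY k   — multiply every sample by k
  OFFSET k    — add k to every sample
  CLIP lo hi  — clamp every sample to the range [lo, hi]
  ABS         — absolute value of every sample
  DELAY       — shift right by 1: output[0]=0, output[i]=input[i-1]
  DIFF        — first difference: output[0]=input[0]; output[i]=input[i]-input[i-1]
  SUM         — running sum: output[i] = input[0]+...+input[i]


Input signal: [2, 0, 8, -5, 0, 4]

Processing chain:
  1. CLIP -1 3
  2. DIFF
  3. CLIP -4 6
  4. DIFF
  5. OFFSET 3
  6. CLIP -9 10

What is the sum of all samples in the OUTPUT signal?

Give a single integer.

Input: [2, 0, 8, -5, 0, 4]
Stage 1 (CLIP -1 3): clip(2,-1,3)=2, clip(0,-1,3)=0, clip(8,-1,3)=3, clip(-5,-1,3)=-1, clip(0,-1,3)=0, clip(4,-1,3)=3 -> [2, 0, 3, -1, 0, 3]
Stage 2 (DIFF): s[0]=2, 0-2=-2, 3-0=3, -1-3=-4, 0--1=1, 3-0=3 -> [2, -2, 3, -4, 1, 3]
Stage 3 (CLIP -4 6): clip(2,-4,6)=2, clip(-2,-4,6)=-2, clip(3,-4,6)=3, clip(-4,-4,6)=-4, clip(1,-4,6)=1, clip(3,-4,6)=3 -> [2, -2, 3, -4, 1, 3]
Stage 4 (DIFF): s[0]=2, -2-2=-4, 3--2=5, -4-3=-7, 1--4=5, 3-1=2 -> [2, -4, 5, -7, 5, 2]
Stage 5 (OFFSET 3): 2+3=5, -4+3=-1, 5+3=8, -7+3=-4, 5+3=8, 2+3=5 -> [5, -1, 8, -4, 8, 5]
Stage 6 (CLIP -9 10): clip(5,-9,10)=5, clip(-1,-9,10)=-1, clip(8,-9,10)=8, clip(-4,-9,10)=-4, clip(8,-9,10)=8, clip(5,-9,10)=5 -> [5, -1, 8, -4, 8, 5]
Output sum: 21

Answer: 21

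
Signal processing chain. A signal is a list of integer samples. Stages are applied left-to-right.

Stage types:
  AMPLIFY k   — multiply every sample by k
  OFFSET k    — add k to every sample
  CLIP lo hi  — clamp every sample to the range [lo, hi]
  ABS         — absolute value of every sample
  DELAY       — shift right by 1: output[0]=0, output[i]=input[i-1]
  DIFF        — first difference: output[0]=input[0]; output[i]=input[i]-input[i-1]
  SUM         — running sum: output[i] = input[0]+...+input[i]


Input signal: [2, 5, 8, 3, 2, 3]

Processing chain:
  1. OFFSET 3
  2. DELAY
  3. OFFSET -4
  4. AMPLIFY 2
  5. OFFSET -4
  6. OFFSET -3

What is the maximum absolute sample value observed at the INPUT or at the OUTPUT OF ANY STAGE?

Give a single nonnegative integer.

Answer: 15

Derivation:
Input: [2, 5, 8, 3, 2, 3] (max |s|=8)
Stage 1 (OFFSET 3): 2+3=5, 5+3=8, 8+3=11, 3+3=6, 2+3=5, 3+3=6 -> [5, 8, 11, 6, 5, 6] (max |s|=11)
Stage 2 (DELAY): [0, 5, 8, 11, 6, 5] = [0, 5, 8, 11, 6, 5] -> [0, 5, 8, 11, 6, 5] (max |s|=11)
Stage 3 (OFFSET -4): 0+-4=-4, 5+-4=1, 8+-4=4, 11+-4=7, 6+-4=2, 5+-4=1 -> [-4, 1, 4, 7, 2, 1] (max |s|=7)
Stage 4 (AMPLIFY 2): -4*2=-8, 1*2=2, 4*2=8, 7*2=14, 2*2=4, 1*2=2 -> [-8, 2, 8, 14, 4, 2] (max |s|=14)
Stage 5 (OFFSET -4): -8+-4=-12, 2+-4=-2, 8+-4=4, 14+-4=10, 4+-4=0, 2+-4=-2 -> [-12, -2, 4, 10, 0, -2] (max |s|=12)
Stage 6 (OFFSET -3): -12+-3=-15, -2+-3=-5, 4+-3=1, 10+-3=7, 0+-3=-3, -2+-3=-5 -> [-15, -5, 1, 7, -3, -5] (max |s|=15)
Overall max amplitude: 15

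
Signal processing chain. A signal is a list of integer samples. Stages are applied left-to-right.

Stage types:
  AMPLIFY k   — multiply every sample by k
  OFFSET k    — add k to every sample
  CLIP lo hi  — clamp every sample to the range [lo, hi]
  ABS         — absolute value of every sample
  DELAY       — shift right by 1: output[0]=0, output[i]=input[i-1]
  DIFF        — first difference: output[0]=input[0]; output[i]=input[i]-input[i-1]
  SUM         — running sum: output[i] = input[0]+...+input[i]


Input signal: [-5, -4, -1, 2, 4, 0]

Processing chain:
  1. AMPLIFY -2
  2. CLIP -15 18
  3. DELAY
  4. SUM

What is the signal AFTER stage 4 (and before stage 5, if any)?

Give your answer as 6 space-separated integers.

Answer: 0 10 18 20 16 8

Derivation:
Input: [-5, -4, -1, 2, 4, 0]
Stage 1 (AMPLIFY -2): -5*-2=10, -4*-2=8, -1*-2=2, 2*-2=-4, 4*-2=-8, 0*-2=0 -> [10, 8, 2, -4, -8, 0]
Stage 2 (CLIP -15 18): clip(10,-15,18)=10, clip(8,-15,18)=8, clip(2,-15,18)=2, clip(-4,-15,18)=-4, clip(-8,-15,18)=-8, clip(0,-15,18)=0 -> [10, 8, 2, -4, -8, 0]
Stage 3 (DELAY): [0, 10, 8, 2, -4, -8] = [0, 10, 8, 2, -4, -8] -> [0, 10, 8, 2, -4, -8]
Stage 4 (SUM): sum[0..0]=0, sum[0..1]=10, sum[0..2]=18, sum[0..3]=20, sum[0..4]=16, sum[0..5]=8 -> [0, 10, 18, 20, 16, 8]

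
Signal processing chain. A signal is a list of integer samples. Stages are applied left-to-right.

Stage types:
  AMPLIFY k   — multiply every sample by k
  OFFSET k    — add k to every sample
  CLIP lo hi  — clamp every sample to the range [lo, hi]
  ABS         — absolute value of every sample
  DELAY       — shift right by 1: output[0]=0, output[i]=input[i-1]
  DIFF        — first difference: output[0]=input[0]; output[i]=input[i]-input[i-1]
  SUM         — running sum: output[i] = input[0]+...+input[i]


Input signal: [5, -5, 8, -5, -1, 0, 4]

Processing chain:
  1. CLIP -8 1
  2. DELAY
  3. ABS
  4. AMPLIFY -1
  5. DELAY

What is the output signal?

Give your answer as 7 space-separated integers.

Answer: 0 0 -1 -5 -1 -5 -1

Derivation:
Input: [5, -5, 8, -5, -1, 0, 4]
Stage 1 (CLIP -8 1): clip(5,-8,1)=1, clip(-5,-8,1)=-5, clip(8,-8,1)=1, clip(-5,-8,1)=-5, clip(-1,-8,1)=-1, clip(0,-8,1)=0, clip(4,-8,1)=1 -> [1, -5, 1, -5, -1, 0, 1]
Stage 2 (DELAY): [0, 1, -5, 1, -5, -1, 0] = [0, 1, -5, 1, -5, -1, 0] -> [0, 1, -5, 1, -5, -1, 0]
Stage 3 (ABS): |0|=0, |1|=1, |-5|=5, |1|=1, |-5|=5, |-1|=1, |0|=0 -> [0, 1, 5, 1, 5, 1, 0]
Stage 4 (AMPLIFY -1): 0*-1=0, 1*-1=-1, 5*-1=-5, 1*-1=-1, 5*-1=-5, 1*-1=-1, 0*-1=0 -> [0, -1, -5, -1, -5, -1, 0]
Stage 5 (DELAY): [0, 0, -1, -5, -1, -5, -1] = [0, 0, -1, -5, -1, -5, -1] -> [0, 0, -1, -5, -1, -5, -1]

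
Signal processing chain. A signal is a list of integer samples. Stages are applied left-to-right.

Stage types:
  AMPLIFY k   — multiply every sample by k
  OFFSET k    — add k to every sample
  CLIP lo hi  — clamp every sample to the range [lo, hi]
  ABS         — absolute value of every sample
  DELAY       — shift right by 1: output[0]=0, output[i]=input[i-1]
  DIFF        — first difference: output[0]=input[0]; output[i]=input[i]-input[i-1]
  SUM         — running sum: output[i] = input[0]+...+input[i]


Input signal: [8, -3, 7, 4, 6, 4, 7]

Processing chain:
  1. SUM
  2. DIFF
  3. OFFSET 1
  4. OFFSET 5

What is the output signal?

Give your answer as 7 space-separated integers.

Input: [8, -3, 7, 4, 6, 4, 7]
Stage 1 (SUM): sum[0..0]=8, sum[0..1]=5, sum[0..2]=12, sum[0..3]=16, sum[0..4]=22, sum[0..5]=26, sum[0..6]=33 -> [8, 5, 12, 16, 22, 26, 33]
Stage 2 (DIFF): s[0]=8, 5-8=-3, 12-5=7, 16-12=4, 22-16=6, 26-22=4, 33-26=7 -> [8, -3, 7, 4, 6, 4, 7]
Stage 3 (OFFSET 1): 8+1=9, -3+1=-2, 7+1=8, 4+1=5, 6+1=7, 4+1=5, 7+1=8 -> [9, -2, 8, 5, 7, 5, 8]
Stage 4 (OFFSET 5): 9+5=14, -2+5=3, 8+5=13, 5+5=10, 7+5=12, 5+5=10, 8+5=13 -> [14, 3, 13, 10, 12, 10, 13]

Answer: 14 3 13 10 12 10 13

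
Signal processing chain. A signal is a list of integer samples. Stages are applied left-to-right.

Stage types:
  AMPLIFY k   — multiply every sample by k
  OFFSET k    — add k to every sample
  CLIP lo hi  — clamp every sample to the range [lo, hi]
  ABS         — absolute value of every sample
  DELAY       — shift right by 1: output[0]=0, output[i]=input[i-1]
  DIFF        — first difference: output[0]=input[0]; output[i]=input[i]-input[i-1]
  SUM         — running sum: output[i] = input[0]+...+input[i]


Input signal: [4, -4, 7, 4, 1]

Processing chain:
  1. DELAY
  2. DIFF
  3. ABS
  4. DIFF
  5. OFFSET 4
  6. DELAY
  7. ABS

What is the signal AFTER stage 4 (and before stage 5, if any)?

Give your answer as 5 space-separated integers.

Input: [4, -4, 7, 4, 1]
Stage 1 (DELAY): [0, 4, -4, 7, 4] = [0, 4, -4, 7, 4] -> [0, 4, -4, 7, 4]
Stage 2 (DIFF): s[0]=0, 4-0=4, -4-4=-8, 7--4=11, 4-7=-3 -> [0, 4, -8, 11, -3]
Stage 3 (ABS): |0|=0, |4|=4, |-8|=8, |11|=11, |-3|=3 -> [0, 4, 8, 11, 3]
Stage 4 (DIFF): s[0]=0, 4-0=4, 8-4=4, 11-8=3, 3-11=-8 -> [0, 4, 4, 3, -8]

Answer: 0 4 4 3 -8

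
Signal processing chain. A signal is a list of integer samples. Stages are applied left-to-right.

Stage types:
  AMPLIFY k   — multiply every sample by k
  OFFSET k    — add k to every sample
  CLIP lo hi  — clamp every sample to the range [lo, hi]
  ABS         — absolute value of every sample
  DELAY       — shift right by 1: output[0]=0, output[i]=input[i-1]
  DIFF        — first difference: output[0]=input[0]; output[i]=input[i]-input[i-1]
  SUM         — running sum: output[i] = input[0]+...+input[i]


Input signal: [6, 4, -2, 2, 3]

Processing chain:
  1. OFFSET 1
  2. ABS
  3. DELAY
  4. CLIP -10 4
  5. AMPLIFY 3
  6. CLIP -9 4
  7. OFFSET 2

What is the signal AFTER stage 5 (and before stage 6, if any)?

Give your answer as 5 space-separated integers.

Input: [6, 4, -2, 2, 3]
Stage 1 (OFFSET 1): 6+1=7, 4+1=5, -2+1=-1, 2+1=3, 3+1=4 -> [7, 5, -1, 3, 4]
Stage 2 (ABS): |7|=7, |5|=5, |-1|=1, |3|=3, |4|=4 -> [7, 5, 1, 3, 4]
Stage 3 (DELAY): [0, 7, 5, 1, 3] = [0, 7, 5, 1, 3] -> [0, 7, 5, 1, 3]
Stage 4 (CLIP -10 4): clip(0,-10,4)=0, clip(7,-10,4)=4, clip(5,-10,4)=4, clip(1,-10,4)=1, clip(3,-10,4)=3 -> [0, 4, 4, 1, 3]
Stage 5 (AMPLIFY 3): 0*3=0, 4*3=12, 4*3=12, 1*3=3, 3*3=9 -> [0, 12, 12, 3, 9]

Answer: 0 12 12 3 9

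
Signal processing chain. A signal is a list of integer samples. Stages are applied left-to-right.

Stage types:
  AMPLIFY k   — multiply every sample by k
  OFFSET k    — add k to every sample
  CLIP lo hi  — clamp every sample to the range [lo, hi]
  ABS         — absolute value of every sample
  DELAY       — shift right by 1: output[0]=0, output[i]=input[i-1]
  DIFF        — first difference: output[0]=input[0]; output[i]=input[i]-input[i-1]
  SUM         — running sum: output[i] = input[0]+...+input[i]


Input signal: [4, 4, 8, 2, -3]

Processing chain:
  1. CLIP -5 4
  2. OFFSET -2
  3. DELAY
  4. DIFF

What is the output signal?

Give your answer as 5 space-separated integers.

Input: [4, 4, 8, 2, -3]
Stage 1 (CLIP -5 4): clip(4,-5,4)=4, clip(4,-5,4)=4, clip(8,-5,4)=4, clip(2,-5,4)=2, clip(-3,-5,4)=-3 -> [4, 4, 4, 2, -3]
Stage 2 (OFFSET -2): 4+-2=2, 4+-2=2, 4+-2=2, 2+-2=0, -3+-2=-5 -> [2, 2, 2, 0, -5]
Stage 3 (DELAY): [0, 2, 2, 2, 0] = [0, 2, 2, 2, 0] -> [0, 2, 2, 2, 0]
Stage 4 (DIFF): s[0]=0, 2-0=2, 2-2=0, 2-2=0, 0-2=-2 -> [0, 2, 0, 0, -2]

Answer: 0 2 0 0 -2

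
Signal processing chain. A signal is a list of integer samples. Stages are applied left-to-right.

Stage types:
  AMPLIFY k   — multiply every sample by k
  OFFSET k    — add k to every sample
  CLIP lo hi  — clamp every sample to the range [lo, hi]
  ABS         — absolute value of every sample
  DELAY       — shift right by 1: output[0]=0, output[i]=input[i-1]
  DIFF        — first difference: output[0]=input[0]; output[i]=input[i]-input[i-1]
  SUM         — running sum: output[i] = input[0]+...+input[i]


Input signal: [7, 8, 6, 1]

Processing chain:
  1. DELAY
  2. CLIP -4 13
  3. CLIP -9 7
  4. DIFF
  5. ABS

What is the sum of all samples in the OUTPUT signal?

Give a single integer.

Input: [7, 8, 6, 1]
Stage 1 (DELAY): [0, 7, 8, 6] = [0, 7, 8, 6] -> [0, 7, 8, 6]
Stage 2 (CLIP -4 13): clip(0,-4,13)=0, clip(7,-4,13)=7, clip(8,-4,13)=8, clip(6,-4,13)=6 -> [0, 7, 8, 6]
Stage 3 (CLIP -9 7): clip(0,-9,7)=0, clip(7,-9,7)=7, clip(8,-9,7)=7, clip(6,-9,7)=6 -> [0, 7, 7, 6]
Stage 4 (DIFF): s[0]=0, 7-0=7, 7-7=0, 6-7=-1 -> [0, 7, 0, -1]
Stage 5 (ABS): |0|=0, |7|=7, |0|=0, |-1|=1 -> [0, 7, 0, 1]
Output sum: 8

Answer: 8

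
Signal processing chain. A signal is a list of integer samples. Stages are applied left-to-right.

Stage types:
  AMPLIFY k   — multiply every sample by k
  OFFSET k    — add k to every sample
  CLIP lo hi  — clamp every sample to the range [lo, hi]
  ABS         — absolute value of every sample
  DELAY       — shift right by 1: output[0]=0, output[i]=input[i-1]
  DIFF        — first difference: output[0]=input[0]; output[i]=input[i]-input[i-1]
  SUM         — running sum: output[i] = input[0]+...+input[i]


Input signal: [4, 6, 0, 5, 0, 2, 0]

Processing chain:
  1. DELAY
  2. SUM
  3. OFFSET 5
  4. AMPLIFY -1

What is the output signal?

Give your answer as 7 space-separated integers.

Input: [4, 6, 0, 5, 0, 2, 0]
Stage 1 (DELAY): [0, 4, 6, 0, 5, 0, 2] = [0, 4, 6, 0, 5, 0, 2] -> [0, 4, 6, 0, 5, 0, 2]
Stage 2 (SUM): sum[0..0]=0, sum[0..1]=4, sum[0..2]=10, sum[0..3]=10, sum[0..4]=15, sum[0..5]=15, sum[0..6]=17 -> [0, 4, 10, 10, 15, 15, 17]
Stage 3 (OFFSET 5): 0+5=5, 4+5=9, 10+5=15, 10+5=15, 15+5=20, 15+5=20, 17+5=22 -> [5, 9, 15, 15, 20, 20, 22]
Stage 4 (AMPLIFY -1): 5*-1=-5, 9*-1=-9, 15*-1=-15, 15*-1=-15, 20*-1=-20, 20*-1=-20, 22*-1=-22 -> [-5, -9, -15, -15, -20, -20, -22]

Answer: -5 -9 -15 -15 -20 -20 -22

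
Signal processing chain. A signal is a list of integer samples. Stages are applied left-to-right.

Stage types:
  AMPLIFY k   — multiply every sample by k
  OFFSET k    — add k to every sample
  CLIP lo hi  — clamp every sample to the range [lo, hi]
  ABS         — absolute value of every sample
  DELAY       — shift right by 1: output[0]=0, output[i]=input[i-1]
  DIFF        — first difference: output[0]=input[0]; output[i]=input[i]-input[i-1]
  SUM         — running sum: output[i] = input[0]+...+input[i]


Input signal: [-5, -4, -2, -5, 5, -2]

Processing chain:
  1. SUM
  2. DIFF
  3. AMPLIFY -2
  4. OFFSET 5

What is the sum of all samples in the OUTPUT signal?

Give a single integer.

Answer: 56

Derivation:
Input: [-5, -4, -2, -5, 5, -2]
Stage 1 (SUM): sum[0..0]=-5, sum[0..1]=-9, sum[0..2]=-11, sum[0..3]=-16, sum[0..4]=-11, sum[0..5]=-13 -> [-5, -9, -11, -16, -11, -13]
Stage 2 (DIFF): s[0]=-5, -9--5=-4, -11--9=-2, -16--11=-5, -11--16=5, -13--11=-2 -> [-5, -4, -2, -5, 5, -2]
Stage 3 (AMPLIFY -2): -5*-2=10, -4*-2=8, -2*-2=4, -5*-2=10, 5*-2=-10, -2*-2=4 -> [10, 8, 4, 10, -10, 4]
Stage 4 (OFFSET 5): 10+5=15, 8+5=13, 4+5=9, 10+5=15, -10+5=-5, 4+5=9 -> [15, 13, 9, 15, -5, 9]
Output sum: 56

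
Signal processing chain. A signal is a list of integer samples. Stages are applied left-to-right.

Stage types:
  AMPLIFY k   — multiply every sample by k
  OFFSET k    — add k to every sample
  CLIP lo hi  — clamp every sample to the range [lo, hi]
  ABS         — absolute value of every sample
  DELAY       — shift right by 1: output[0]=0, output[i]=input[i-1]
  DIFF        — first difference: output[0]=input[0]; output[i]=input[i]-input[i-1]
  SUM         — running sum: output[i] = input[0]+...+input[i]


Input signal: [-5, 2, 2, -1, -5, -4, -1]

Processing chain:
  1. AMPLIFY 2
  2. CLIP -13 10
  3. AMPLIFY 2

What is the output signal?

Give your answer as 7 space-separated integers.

Answer: -20 8 8 -4 -20 -16 -4

Derivation:
Input: [-5, 2, 2, -1, -5, -4, -1]
Stage 1 (AMPLIFY 2): -5*2=-10, 2*2=4, 2*2=4, -1*2=-2, -5*2=-10, -4*2=-8, -1*2=-2 -> [-10, 4, 4, -2, -10, -8, -2]
Stage 2 (CLIP -13 10): clip(-10,-13,10)=-10, clip(4,-13,10)=4, clip(4,-13,10)=4, clip(-2,-13,10)=-2, clip(-10,-13,10)=-10, clip(-8,-13,10)=-8, clip(-2,-13,10)=-2 -> [-10, 4, 4, -2, -10, -8, -2]
Stage 3 (AMPLIFY 2): -10*2=-20, 4*2=8, 4*2=8, -2*2=-4, -10*2=-20, -8*2=-16, -2*2=-4 -> [-20, 8, 8, -4, -20, -16, -4]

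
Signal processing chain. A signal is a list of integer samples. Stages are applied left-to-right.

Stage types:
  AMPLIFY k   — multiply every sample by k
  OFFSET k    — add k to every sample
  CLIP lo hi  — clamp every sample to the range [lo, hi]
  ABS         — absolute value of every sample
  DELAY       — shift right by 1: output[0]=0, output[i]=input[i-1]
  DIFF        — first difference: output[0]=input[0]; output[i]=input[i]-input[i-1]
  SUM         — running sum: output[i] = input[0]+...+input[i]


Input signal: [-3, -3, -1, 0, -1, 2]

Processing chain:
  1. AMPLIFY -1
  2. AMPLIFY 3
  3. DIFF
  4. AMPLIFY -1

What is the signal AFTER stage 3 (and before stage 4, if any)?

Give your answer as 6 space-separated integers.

Answer: 9 0 -6 -3 3 -9

Derivation:
Input: [-3, -3, -1, 0, -1, 2]
Stage 1 (AMPLIFY -1): -3*-1=3, -3*-1=3, -1*-1=1, 0*-1=0, -1*-1=1, 2*-1=-2 -> [3, 3, 1, 0, 1, -2]
Stage 2 (AMPLIFY 3): 3*3=9, 3*3=9, 1*3=3, 0*3=0, 1*3=3, -2*3=-6 -> [9, 9, 3, 0, 3, -6]
Stage 3 (DIFF): s[0]=9, 9-9=0, 3-9=-6, 0-3=-3, 3-0=3, -6-3=-9 -> [9, 0, -6, -3, 3, -9]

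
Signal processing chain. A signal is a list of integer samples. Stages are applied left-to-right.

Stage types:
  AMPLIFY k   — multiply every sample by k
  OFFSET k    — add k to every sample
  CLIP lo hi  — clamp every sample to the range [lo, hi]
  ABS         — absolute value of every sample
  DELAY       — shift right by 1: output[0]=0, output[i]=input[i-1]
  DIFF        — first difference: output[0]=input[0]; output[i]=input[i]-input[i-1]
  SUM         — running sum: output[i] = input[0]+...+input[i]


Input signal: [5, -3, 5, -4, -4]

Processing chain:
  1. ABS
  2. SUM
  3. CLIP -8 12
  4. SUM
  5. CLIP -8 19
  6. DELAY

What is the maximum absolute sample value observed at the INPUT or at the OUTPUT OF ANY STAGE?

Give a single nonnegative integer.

Answer: 49

Derivation:
Input: [5, -3, 5, -4, -4] (max |s|=5)
Stage 1 (ABS): |5|=5, |-3|=3, |5|=5, |-4|=4, |-4|=4 -> [5, 3, 5, 4, 4] (max |s|=5)
Stage 2 (SUM): sum[0..0]=5, sum[0..1]=8, sum[0..2]=13, sum[0..3]=17, sum[0..4]=21 -> [5, 8, 13, 17, 21] (max |s|=21)
Stage 3 (CLIP -8 12): clip(5,-8,12)=5, clip(8,-8,12)=8, clip(13,-8,12)=12, clip(17,-8,12)=12, clip(21,-8,12)=12 -> [5, 8, 12, 12, 12] (max |s|=12)
Stage 4 (SUM): sum[0..0]=5, sum[0..1]=13, sum[0..2]=25, sum[0..3]=37, sum[0..4]=49 -> [5, 13, 25, 37, 49] (max |s|=49)
Stage 5 (CLIP -8 19): clip(5,-8,19)=5, clip(13,-8,19)=13, clip(25,-8,19)=19, clip(37,-8,19)=19, clip(49,-8,19)=19 -> [5, 13, 19, 19, 19] (max |s|=19)
Stage 6 (DELAY): [0, 5, 13, 19, 19] = [0, 5, 13, 19, 19] -> [0, 5, 13, 19, 19] (max |s|=19)
Overall max amplitude: 49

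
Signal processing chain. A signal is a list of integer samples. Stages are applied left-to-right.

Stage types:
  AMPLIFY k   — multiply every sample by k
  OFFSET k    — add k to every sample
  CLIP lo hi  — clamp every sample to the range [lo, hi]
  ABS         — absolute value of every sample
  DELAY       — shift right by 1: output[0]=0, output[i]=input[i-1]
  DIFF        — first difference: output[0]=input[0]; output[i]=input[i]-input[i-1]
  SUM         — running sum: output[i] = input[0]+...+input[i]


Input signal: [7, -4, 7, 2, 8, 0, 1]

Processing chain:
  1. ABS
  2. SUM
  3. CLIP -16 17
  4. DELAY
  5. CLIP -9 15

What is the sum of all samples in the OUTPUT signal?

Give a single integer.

Answer: 78

Derivation:
Input: [7, -4, 7, 2, 8, 0, 1]
Stage 1 (ABS): |7|=7, |-4|=4, |7|=7, |2|=2, |8|=8, |0|=0, |1|=1 -> [7, 4, 7, 2, 8, 0, 1]
Stage 2 (SUM): sum[0..0]=7, sum[0..1]=11, sum[0..2]=18, sum[0..3]=20, sum[0..4]=28, sum[0..5]=28, sum[0..6]=29 -> [7, 11, 18, 20, 28, 28, 29]
Stage 3 (CLIP -16 17): clip(7,-16,17)=7, clip(11,-16,17)=11, clip(18,-16,17)=17, clip(20,-16,17)=17, clip(28,-16,17)=17, clip(28,-16,17)=17, clip(29,-16,17)=17 -> [7, 11, 17, 17, 17, 17, 17]
Stage 4 (DELAY): [0, 7, 11, 17, 17, 17, 17] = [0, 7, 11, 17, 17, 17, 17] -> [0, 7, 11, 17, 17, 17, 17]
Stage 5 (CLIP -9 15): clip(0,-9,15)=0, clip(7,-9,15)=7, clip(11,-9,15)=11, clip(17,-9,15)=15, clip(17,-9,15)=15, clip(17,-9,15)=15, clip(17,-9,15)=15 -> [0, 7, 11, 15, 15, 15, 15]
Output sum: 78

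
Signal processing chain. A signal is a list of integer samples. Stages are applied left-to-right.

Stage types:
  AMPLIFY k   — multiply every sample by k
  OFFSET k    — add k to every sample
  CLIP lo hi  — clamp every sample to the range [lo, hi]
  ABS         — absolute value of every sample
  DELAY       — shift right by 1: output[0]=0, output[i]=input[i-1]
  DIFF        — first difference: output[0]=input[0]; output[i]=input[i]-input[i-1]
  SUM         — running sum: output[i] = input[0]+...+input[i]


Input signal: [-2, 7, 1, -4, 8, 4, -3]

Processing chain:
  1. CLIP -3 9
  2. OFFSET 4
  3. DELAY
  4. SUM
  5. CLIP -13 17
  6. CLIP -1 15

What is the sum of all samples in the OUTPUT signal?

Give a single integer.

Answer: 75

Derivation:
Input: [-2, 7, 1, -4, 8, 4, -3]
Stage 1 (CLIP -3 9): clip(-2,-3,9)=-2, clip(7,-3,9)=7, clip(1,-3,9)=1, clip(-4,-3,9)=-3, clip(8,-3,9)=8, clip(4,-3,9)=4, clip(-3,-3,9)=-3 -> [-2, 7, 1, -3, 8, 4, -3]
Stage 2 (OFFSET 4): -2+4=2, 7+4=11, 1+4=5, -3+4=1, 8+4=12, 4+4=8, -3+4=1 -> [2, 11, 5, 1, 12, 8, 1]
Stage 3 (DELAY): [0, 2, 11, 5, 1, 12, 8] = [0, 2, 11, 5, 1, 12, 8] -> [0, 2, 11, 5, 1, 12, 8]
Stage 4 (SUM): sum[0..0]=0, sum[0..1]=2, sum[0..2]=13, sum[0..3]=18, sum[0..4]=19, sum[0..5]=31, sum[0..6]=39 -> [0, 2, 13, 18, 19, 31, 39]
Stage 5 (CLIP -13 17): clip(0,-13,17)=0, clip(2,-13,17)=2, clip(13,-13,17)=13, clip(18,-13,17)=17, clip(19,-13,17)=17, clip(31,-13,17)=17, clip(39,-13,17)=17 -> [0, 2, 13, 17, 17, 17, 17]
Stage 6 (CLIP -1 15): clip(0,-1,15)=0, clip(2,-1,15)=2, clip(13,-1,15)=13, clip(17,-1,15)=15, clip(17,-1,15)=15, clip(17,-1,15)=15, clip(17,-1,15)=15 -> [0, 2, 13, 15, 15, 15, 15]
Output sum: 75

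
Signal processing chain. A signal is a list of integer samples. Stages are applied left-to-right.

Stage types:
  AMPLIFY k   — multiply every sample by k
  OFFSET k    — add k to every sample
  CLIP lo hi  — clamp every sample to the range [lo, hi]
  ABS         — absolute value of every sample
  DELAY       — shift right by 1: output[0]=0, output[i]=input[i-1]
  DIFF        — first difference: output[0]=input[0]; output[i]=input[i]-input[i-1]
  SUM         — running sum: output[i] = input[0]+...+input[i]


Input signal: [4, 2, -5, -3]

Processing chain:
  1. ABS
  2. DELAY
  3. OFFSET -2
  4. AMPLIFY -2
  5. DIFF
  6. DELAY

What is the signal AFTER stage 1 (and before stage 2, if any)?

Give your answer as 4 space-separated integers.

Input: [4, 2, -5, -3]
Stage 1 (ABS): |4|=4, |2|=2, |-5|=5, |-3|=3 -> [4, 2, 5, 3]

Answer: 4 2 5 3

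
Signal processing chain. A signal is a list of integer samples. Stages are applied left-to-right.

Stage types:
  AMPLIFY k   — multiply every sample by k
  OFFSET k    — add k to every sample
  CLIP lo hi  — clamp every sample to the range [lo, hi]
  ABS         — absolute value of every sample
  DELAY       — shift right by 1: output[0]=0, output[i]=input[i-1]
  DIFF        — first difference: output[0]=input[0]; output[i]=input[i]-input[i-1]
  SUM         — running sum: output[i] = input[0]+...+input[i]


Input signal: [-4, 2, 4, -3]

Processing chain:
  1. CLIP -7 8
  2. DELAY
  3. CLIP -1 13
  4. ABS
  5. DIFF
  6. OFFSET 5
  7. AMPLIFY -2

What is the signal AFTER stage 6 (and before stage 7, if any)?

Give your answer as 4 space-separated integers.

Input: [-4, 2, 4, -3]
Stage 1 (CLIP -7 8): clip(-4,-7,8)=-4, clip(2,-7,8)=2, clip(4,-7,8)=4, clip(-3,-7,8)=-3 -> [-4, 2, 4, -3]
Stage 2 (DELAY): [0, -4, 2, 4] = [0, -4, 2, 4] -> [0, -4, 2, 4]
Stage 3 (CLIP -1 13): clip(0,-1,13)=0, clip(-4,-1,13)=-1, clip(2,-1,13)=2, clip(4,-1,13)=4 -> [0, -1, 2, 4]
Stage 4 (ABS): |0|=0, |-1|=1, |2|=2, |4|=4 -> [0, 1, 2, 4]
Stage 5 (DIFF): s[0]=0, 1-0=1, 2-1=1, 4-2=2 -> [0, 1, 1, 2]
Stage 6 (OFFSET 5): 0+5=5, 1+5=6, 1+5=6, 2+5=7 -> [5, 6, 6, 7]

Answer: 5 6 6 7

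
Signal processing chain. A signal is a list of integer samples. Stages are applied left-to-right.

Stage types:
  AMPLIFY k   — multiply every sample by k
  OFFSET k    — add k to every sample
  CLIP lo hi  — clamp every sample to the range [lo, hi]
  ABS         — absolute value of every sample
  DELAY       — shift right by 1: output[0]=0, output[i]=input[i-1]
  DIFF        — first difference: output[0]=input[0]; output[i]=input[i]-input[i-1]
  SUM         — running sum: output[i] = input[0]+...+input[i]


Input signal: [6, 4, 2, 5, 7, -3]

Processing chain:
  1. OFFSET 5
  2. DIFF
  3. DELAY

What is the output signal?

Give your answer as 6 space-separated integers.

Input: [6, 4, 2, 5, 7, -3]
Stage 1 (OFFSET 5): 6+5=11, 4+5=9, 2+5=7, 5+5=10, 7+5=12, -3+5=2 -> [11, 9, 7, 10, 12, 2]
Stage 2 (DIFF): s[0]=11, 9-11=-2, 7-9=-2, 10-7=3, 12-10=2, 2-12=-10 -> [11, -2, -2, 3, 2, -10]
Stage 3 (DELAY): [0, 11, -2, -2, 3, 2] = [0, 11, -2, -2, 3, 2] -> [0, 11, -2, -2, 3, 2]

Answer: 0 11 -2 -2 3 2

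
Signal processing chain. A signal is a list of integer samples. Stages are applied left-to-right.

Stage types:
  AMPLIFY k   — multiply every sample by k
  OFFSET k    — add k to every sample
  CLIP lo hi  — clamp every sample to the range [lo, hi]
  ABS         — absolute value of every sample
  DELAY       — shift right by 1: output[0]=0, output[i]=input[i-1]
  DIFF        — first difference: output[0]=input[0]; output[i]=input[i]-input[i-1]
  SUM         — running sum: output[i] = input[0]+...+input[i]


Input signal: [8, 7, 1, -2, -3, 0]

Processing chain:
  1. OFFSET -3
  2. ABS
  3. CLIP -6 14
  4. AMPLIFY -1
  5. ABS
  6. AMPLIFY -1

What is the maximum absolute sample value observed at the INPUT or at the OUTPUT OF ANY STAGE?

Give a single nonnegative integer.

Answer: 8

Derivation:
Input: [8, 7, 1, -2, -3, 0] (max |s|=8)
Stage 1 (OFFSET -3): 8+-3=5, 7+-3=4, 1+-3=-2, -2+-3=-5, -3+-3=-6, 0+-3=-3 -> [5, 4, -2, -5, -6, -3] (max |s|=6)
Stage 2 (ABS): |5|=5, |4|=4, |-2|=2, |-5|=5, |-6|=6, |-3|=3 -> [5, 4, 2, 5, 6, 3] (max |s|=6)
Stage 3 (CLIP -6 14): clip(5,-6,14)=5, clip(4,-6,14)=4, clip(2,-6,14)=2, clip(5,-6,14)=5, clip(6,-6,14)=6, clip(3,-6,14)=3 -> [5, 4, 2, 5, 6, 3] (max |s|=6)
Stage 4 (AMPLIFY -1): 5*-1=-5, 4*-1=-4, 2*-1=-2, 5*-1=-5, 6*-1=-6, 3*-1=-3 -> [-5, -4, -2, -5, -6, -3] (max |s|=6)
Stage 5 (ABS): |-5|=5, |-4|=4, |-2|=2, |-5|=5, |-6|=6, |-3|=3 -> [5, 4, 2, 5, 6, 3] (max |s|=6)
Stage 6 (AMPLIFY -1): 5*-1=-5, 4*-1=-4, 2*-1=-2, 5*-1=-5, 6*-1=-6, 3*-1=-3 -> [-5, -4, -2, -5, -6, -3] (max |s|=6)
Overall max amplitude: 8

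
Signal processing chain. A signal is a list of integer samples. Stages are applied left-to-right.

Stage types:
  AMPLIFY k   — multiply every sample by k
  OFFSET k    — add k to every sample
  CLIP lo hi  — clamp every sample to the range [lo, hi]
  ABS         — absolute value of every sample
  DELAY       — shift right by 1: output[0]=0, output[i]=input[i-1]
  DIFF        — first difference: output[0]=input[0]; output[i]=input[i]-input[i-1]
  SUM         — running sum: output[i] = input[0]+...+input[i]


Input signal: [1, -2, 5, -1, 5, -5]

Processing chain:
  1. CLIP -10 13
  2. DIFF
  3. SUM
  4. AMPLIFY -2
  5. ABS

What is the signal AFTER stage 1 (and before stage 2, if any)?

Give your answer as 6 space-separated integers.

Input: [1, -2, 5, -1, 5, -5]
Stage 1 (CLIP -10 13): clip(1,-10,13)=1, clip(-2,-10,13)=-2, clip(5,-10,13)=5, clip(-1,-10,13)=-1, clip(5,-10,13)=5, clip(-5,-10,13)=-5 -> [1, -2, 5, -1, 5, -5]

Answer: 1 -2 5 -1 5 -5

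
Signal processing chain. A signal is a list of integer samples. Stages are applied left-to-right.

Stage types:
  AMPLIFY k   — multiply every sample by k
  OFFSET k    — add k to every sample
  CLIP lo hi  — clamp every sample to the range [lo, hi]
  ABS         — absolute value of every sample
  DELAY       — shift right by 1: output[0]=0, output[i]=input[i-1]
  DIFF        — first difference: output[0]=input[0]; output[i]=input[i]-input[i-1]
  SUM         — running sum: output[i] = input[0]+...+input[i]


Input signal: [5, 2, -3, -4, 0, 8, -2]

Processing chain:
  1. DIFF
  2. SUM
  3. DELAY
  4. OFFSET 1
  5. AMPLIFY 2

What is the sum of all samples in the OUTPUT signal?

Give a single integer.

Input: [5, 2, -3, -4, 0, 8, -2]
Stage 1 (DIFF): s[0]=5, 2-5=-3, -3-2=-5, -4--3=-1, 0--4=4, 8-0=8, -2-8=-10 -> [5, -3, -5, -1, 4, 8, -10]
Stage 2 (SUM): sum[0..0]=5, sum[0..1]=2, sum[0..2]=-3, sum[0..3]=-4, sum[0..4]=0, sum[0..5]=8, sum[0..6]=-2 -> [5, 2, -3, -4, 0, 8, -2]
Stage 3 (DELAY): [0, 5, 2, -3, -4, 0, 8] = [0, 5, 2, -3, -4, 0, 8] -> [0, 5, 2, -3, -4, 0, 8]
Stage 4 (OFFSET 1): 0+1=1, 5+1=6, 2+1=3, -3+1=-2, -4+1=-3, 0+1=1, 8+1=9 -> [1, 6, 3, -2, -3, 1, 9]
Stage 5 (AMPLIFY 2): 1*2=2, 6*2=12, 3*2=6, -2*2=-4, -3*2=-6, 1*2=2, 9*2=18 -> [2, 12, 6, -4, -6, 2, 18]
Output sum: 30

Answer: 30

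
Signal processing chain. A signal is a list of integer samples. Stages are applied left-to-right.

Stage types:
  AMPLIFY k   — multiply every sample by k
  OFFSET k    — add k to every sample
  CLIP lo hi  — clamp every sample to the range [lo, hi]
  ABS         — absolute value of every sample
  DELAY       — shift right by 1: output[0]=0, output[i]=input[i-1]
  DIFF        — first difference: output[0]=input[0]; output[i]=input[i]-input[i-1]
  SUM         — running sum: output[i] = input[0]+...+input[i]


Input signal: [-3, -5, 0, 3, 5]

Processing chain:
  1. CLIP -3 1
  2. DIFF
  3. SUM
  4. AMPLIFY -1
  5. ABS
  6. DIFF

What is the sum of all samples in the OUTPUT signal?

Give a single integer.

Input: [-3, -5, 0, 3, 5]
Stage 1 (CLIP -3 1): clip(-3,-3,1)=-3, clip(-5,-3,1)=-3, clip(0,-3,1)=0, clip(3,-3,1)=1, clip(5,-3,1)=1 -> [-3, -3, 0, 1, 1]
Stage 2 (DIFF): s[0]=-3, -3--3=0, 0--3=3, 1-0=1, 1-1=0 -> [-3, 0, 3, 1, 0]
Stage 3 (SUM): sum[0..0]=-3, sum[0..1]=-3, sum[0..2]=0, sum[0..3]=1, sum[0..4]=1 -> [-3, -3, 0, 1, 1]
Stage 4 (AMPLIFY -1): -3*-1=3, -3*-1=3, 0*-1=0, 1*-1=-1, 1*-1=-1 -> [3, 3, 0, -1, -1]
Stage 5 (ABS): |3|=3, |3|=3, |0|=0, |-1|=1, |-1|=1 -> [3, 3, 0, 1, 1]
Stage 6 (DIFF): s[0]=3, 3-3=0, 0-3=-3, 1-0=1, 1-1=0 -> [3, 0, -3, 1, 0]
Output sum: 1

Answer: 1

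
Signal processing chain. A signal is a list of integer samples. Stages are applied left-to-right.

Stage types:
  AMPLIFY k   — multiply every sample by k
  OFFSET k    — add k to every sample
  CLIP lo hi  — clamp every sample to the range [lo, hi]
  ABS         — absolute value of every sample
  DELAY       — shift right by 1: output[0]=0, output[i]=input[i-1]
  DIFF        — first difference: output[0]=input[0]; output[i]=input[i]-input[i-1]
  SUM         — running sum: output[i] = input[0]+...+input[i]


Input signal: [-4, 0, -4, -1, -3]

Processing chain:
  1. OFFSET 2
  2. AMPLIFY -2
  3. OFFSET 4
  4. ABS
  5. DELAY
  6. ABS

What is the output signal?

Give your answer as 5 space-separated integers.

Answer: 0 8 0 8 2

Derivation:
Input: [-4, 0, -4, -1, -3]
Stage 1 (OFFSET 2): -4+2=-2, 0+2=2, -4+2=-2, -1+2=1, -3+2=-1 -> [-2, 2, -2, 1, -1]
Stage 2 (AMPLIFY -2): -2*-2=4, 2*-2=-4, -2*-2=4, 1*-2=-2, -1*-2=2 -> [4, -4, 4, -2, 2]
Stage 3 (OFFSET 4): 4+4=8, -4+4=0, 4+4=8, -2+4=2, 2+4=6 -> [8, 0, 8, 2, 6]
Stage 4 (ABS): |8|=8, |0|=0, |8|=8, |2|=2, |6|=6 -> [8, 0, 8, 2, 6]
Stage 5 (DELAY): [0, 8, 0, 8, 2] = [0, 8, 0, 8, 2] -> [0, 8, 0, 8, 2]
Stage 6 (ABS): |0|=0, |8|=8, |0|=0, |8|=8, |2|=2 -> [0, 8, 0, 8, 2]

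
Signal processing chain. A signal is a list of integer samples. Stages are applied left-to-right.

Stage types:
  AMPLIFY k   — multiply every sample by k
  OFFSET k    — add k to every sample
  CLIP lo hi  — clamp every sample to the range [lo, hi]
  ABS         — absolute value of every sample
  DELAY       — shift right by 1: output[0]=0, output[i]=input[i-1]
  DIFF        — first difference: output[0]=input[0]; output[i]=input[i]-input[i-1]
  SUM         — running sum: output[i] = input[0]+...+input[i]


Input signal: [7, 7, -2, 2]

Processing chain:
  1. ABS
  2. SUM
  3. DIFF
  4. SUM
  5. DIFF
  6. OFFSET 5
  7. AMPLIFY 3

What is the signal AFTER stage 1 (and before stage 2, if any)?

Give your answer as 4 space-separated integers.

Input: [7, 7, -2, 2]
Stage 1 (ABS): |7|=7, |7|=7, |-2|=2, |2|=2 -> [7, 7, 2, 2]

Answer: 7 7 2 2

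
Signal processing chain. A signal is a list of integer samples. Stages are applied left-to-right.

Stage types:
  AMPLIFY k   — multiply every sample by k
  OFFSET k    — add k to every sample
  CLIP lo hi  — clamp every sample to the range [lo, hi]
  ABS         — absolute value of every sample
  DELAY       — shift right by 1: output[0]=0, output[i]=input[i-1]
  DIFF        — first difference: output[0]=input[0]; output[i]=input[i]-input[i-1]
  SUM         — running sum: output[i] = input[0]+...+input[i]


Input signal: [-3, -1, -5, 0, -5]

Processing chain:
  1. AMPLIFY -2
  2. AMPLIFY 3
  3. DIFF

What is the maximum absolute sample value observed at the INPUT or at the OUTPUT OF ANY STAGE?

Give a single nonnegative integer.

Answer: 30

Derivation:
Input: [-3, -1, -5, 0, -5] (max |s|=5)
Stage 1 (AMPLIFY -2): -3*-2=6, -1*-2=2, -5*-2=10, 0*-2=0, -5*-2=10 -> [6, 2, 10, 0, 10] (max |s|=10)
Stage 2 (AMPLIFY 3): 6*3=18, 2*3=6, 10*3=30, 0*3=0, 10*3=30 -> [18, 6, 30, 0, 30] (max |s|=30)
Stage 3 (DIFF): s[0]=18, 6-18=-12, 30-6=24, 0-30=-30, 30-0=30 -> [18, -12, 24, -30, 30] (max |s|=30)
Overall max amplitude: 30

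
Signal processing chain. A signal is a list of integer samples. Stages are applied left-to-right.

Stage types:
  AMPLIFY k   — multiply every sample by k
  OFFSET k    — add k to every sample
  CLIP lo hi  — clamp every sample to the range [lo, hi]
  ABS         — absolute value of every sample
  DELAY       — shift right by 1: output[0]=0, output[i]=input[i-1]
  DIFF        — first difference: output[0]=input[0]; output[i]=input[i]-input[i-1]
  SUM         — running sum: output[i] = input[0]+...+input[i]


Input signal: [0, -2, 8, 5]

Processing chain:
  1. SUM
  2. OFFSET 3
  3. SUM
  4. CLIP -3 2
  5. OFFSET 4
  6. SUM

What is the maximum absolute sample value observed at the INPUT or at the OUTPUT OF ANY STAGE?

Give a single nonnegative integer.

Input: [0, -2, 8, 5] (max |s|=8)
Stage 1 (SUM): sum[0..0]=0, sum[0..1]=-2, sum[0..2]=6, sum[0..3]=11 -> [0, -2, 6, 11] (max |s|=11)
Stage 2 (OFFSET 3): 0+3=3, -2+3=1, 6+3=9, 11+3=14 -> [3, 1, 9, 14] (max |s|=14)
Stage 3 (SUM): sum[0..0]=3, sum[0..1]=4, sum[0..2]=13, sum[0..3]=27 -> [3, 4, 13, 27] (max |s|=27)
Stage 4 (CLIP -3 2): clip(3,-3,2)=2, clip(4,-3,2)=2, clip(13,-3,2)=2, clip(27,-3,2)=2 -> [2, 2, 2, 2] (max |s|=2)
Stage 5 (OFFSET 4): 2+4=6, 2+4=6, 2+4=6, 2+4=6 -> [6, 6, 6, 6] (max |s|=6)
Stage 6 (SUM): sum[0..0]=6, sum[0..1]=12, sum[0..2]=18, sum[0..3]=24 -> [6, 12, 18, 24] (max |s|=24)
Overall max amplitude: 27

Answer: 27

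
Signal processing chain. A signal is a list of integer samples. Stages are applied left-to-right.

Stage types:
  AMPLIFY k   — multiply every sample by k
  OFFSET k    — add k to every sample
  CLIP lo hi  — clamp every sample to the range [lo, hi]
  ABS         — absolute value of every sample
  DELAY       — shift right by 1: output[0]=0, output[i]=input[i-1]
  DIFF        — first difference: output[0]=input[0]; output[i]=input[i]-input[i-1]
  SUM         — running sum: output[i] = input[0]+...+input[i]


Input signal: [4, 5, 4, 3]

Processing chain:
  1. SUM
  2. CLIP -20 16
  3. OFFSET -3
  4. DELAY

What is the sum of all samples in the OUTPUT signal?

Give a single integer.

Answer: 17

Derivation:
Input: [4, 5, 4, 3]
Stage 1 (SUM): sum[0..0]=4, sum[0..1]=9, sum[0..2]=13, sum[0..3]=16 -> [4, 9, 13, 16]
Stage 2 (CLIP -20 16): clip(4,-20,16)=4, clip(9,-20,16)=9, clip(13,-20,16)=13, clip(16,-20,16)=16 -> [4, 9, 13, 16]
Stage 3 (OFFSET -3): 4+-3=1, 9+-3=6, 13+-3=10, 16+-3=13 -> [1, 6, 10, 13]
Stage 4 (DELAY): [0, 1, 6, 10] = [0, 1, 6, 10] -> [0, 1, 6, 10]
Output sum: 17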